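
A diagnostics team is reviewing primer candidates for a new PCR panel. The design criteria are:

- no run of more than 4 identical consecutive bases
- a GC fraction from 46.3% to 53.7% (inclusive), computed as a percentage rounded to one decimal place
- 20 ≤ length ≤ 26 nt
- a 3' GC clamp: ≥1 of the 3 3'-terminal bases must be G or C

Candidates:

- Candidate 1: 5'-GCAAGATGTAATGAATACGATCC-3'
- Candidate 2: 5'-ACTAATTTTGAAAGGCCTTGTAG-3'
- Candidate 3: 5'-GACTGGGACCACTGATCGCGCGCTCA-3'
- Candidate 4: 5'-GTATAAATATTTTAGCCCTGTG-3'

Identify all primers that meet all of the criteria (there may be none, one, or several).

None of the candidates satisfy all criteria.

Candidate 1 (23 nt, A=9 T=5 G=5 C=4): longest run = 2 ✓; GC 9/23 = 39.1%, outside 46.3–53.7% ✗; length 23 ✓; 3' end TCC has 2 G/C ✓ — fails.
Candidate 2 (23 nt, A=7 T=8 G=5 C=3): longest run = 4 ✓; GC 8/23 = 34.8%, outside 46.3–53.7% ✗; length 23 ✓; 3' end TAG has 1 G/C ✓ — fails.
Candidate 3 (26 nt, A=5 T=4 G=8 C=9): longest run = 3 ✓; GC 17/26 = 65.4%, outside 46.3–53.7% ✗; length 26 ✓; 3' end TCA has 1 G/C ✓ — fails.
Candidate 4 (22 nt, A=6 T=9 G=4 C=3): longest run = 4 ✓; GC 7/22 = 31.8%, outside 46.3–53.7% ✗; length 22 ✓; 3' end GTG has 2 G/C ✓ — fails.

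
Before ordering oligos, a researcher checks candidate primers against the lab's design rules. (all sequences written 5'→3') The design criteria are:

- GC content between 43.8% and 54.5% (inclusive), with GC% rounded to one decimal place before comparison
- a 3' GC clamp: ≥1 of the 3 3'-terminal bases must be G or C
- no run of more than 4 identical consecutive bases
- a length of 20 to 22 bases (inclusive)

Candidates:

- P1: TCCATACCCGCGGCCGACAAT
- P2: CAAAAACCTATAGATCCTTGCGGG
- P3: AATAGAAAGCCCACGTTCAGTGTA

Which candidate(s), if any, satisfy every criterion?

None of the candidates satisfy all criteria.

P1 (21 nt, A=5 T=3 G=4 C=9): GC 13/21 = 61.9%, outside 43.8–54.5% ✗; 3' end AAT has 0 G/C, need ≥1 ✗; longest run = 3 ✓; length 21 ✓ — fails.
P2 (24 nt, A=8 T=5 G=5 C=6): GC 11/24 = 45.8% ✓; 3' end GGG has 3 G/C ✓; longest run = 5, exceeds 4 ✗; length 24, outside 20–22 ✗ — fails.
P3 (24 nt, A=9 T=5 G=5 C=5): GC 10/24 = 41.7%, outside 43.8–54.5% ✗; 3' end GTA has 1 G/C ✓; longest run = 3 ✓; length 24, outside 20–22 ✗ — fails.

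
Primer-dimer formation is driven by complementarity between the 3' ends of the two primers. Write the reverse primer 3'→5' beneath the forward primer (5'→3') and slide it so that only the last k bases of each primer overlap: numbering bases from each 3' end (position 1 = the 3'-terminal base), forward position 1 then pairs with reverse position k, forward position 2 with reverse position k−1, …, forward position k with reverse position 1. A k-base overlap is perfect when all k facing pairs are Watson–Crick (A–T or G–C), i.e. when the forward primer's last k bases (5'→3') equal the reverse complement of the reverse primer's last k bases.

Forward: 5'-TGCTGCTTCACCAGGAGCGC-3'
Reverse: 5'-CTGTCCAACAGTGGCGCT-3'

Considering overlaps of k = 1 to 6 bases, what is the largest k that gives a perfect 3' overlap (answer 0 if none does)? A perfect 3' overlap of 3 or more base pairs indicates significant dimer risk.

Longest perfect overlap: 5 complementary base pairs; significant dimer risk (threshold 3).

Last 6 bases (5'→3') — forward …GAGCGC, reverse …GGCGCT.
Reverse complement of the reverse primer's last 6 bases: AGCGCC; its first k bases are the reverse complement of the reverse primer's last k bases, so a perfect k-base overlap needs the forward primer's last k bases to equal them.
Comparing (forward last k vs required): k=1: C vs A ✗; k=2: GC vs AG ✗; k=3: CGC vs AGC ✗; k=4: GCGC vs AGCG ✗; k=5: AGCGC vs AGCGC ✓; k=6: GAGCGC vs AGCGCC ✗.
Only k = 5 is perfect, so the longest perfect 3' overlap is 5.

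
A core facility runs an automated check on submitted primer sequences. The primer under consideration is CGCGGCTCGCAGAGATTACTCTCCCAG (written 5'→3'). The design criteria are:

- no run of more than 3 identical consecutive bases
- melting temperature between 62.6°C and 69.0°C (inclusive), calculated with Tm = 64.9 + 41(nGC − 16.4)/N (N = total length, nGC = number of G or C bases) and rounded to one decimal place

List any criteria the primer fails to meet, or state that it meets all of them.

Meets all criteria.

Base counts: A=5, T=5, G=7, C=10 (length 27).
homopolymer run: longest run = 3 ✓
Tm: Tm = 64.9 + 41·(17 − 16.4)/27 = 65.8°C ✓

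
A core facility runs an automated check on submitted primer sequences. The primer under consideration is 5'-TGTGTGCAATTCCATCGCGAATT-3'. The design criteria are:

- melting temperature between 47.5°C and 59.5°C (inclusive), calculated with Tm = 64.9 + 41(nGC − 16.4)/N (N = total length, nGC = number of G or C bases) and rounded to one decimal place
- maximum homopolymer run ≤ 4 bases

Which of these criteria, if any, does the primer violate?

Base counts: A=5, T=8, G=5, C=5 (length 23).
Tm: Tm = 64.9 + 41·(10 − 16.4)/23 = 53.5°C ✓
homopolymer run: longest run = 2 ✓

Meets all criteria.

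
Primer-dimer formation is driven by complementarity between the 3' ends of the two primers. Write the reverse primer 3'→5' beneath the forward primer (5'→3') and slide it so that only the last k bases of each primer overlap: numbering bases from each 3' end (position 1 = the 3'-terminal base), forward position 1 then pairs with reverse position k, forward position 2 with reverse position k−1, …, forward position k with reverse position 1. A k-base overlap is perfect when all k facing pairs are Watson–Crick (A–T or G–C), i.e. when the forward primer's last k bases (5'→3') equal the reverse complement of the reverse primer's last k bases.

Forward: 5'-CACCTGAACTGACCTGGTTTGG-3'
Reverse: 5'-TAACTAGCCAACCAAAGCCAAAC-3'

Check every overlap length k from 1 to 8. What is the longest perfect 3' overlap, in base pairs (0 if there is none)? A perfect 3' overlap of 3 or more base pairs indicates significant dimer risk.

Longest perfect overlap: 6 complementary base pairs; significant dimer risk (threshold 3).

Last 8 bases (5'→3') — forward …TGGTTTGG, reverse …AGCCAAAC.
Reverse complement of the reverse primer's last 8 bases: GTTTGGCT; its first k bases are the reverse complement of the reverse primer's last k bases, so a perfect k-base overlap needs the forward primer's last k bases to equal them.
Comparing (forward last k vs required): k=1: G vs G ✓; k=2: GG vs GT ✗; k=3: TGG vs GTT ✗; k=4: TTGG vs GTTT ✗; k=5: TTTGG vs GTTTG ✗; k=6: GTTTGG vs GTTTGG ✓; k=7: GGTTTGG vs GTTTGGC ✗; k=8: TGGTTTGG vs GTTTGGCT ✗.
Perfect overlaps at k = 1, 6; the largest is 6.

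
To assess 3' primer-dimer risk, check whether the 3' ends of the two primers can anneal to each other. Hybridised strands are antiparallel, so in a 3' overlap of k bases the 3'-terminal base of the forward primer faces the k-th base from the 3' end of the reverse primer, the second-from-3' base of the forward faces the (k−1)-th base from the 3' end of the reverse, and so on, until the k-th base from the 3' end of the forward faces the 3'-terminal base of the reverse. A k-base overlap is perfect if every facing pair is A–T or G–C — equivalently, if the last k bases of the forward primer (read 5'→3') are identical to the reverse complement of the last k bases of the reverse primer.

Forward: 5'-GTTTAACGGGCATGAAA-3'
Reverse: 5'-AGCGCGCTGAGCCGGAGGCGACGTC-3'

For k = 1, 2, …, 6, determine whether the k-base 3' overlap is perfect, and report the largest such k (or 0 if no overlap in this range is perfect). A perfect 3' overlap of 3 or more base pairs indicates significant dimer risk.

Last 6 bases (5'→3') — forward …ATGAAA, reverse …GACGTC.
Reverse complement of the reverse primer's last 6 bases: GACGTC; its first k bases are the reverse complement of the reverse primer's last k bases, so a perfect k-base overlap needs the forward primer's last k bases to equal them.
Comparing (forward last k vs required): k=1: A vs G ✗; k=2: AA vs GA ✗; k=3: AAA vs GAC ✗; k=4: GAAA vs GACG ✗; k=5: TGAAA vs GACGT ✗; k=6: ATGAAA vs GACGTC ✗.
No overlap length from 1 to 6 is perfect, so the longest perfect 3' overlap is 0.

Longest perfect overlap: 0 complementary base pairs; below the dimer-risk threshold (threshold 3).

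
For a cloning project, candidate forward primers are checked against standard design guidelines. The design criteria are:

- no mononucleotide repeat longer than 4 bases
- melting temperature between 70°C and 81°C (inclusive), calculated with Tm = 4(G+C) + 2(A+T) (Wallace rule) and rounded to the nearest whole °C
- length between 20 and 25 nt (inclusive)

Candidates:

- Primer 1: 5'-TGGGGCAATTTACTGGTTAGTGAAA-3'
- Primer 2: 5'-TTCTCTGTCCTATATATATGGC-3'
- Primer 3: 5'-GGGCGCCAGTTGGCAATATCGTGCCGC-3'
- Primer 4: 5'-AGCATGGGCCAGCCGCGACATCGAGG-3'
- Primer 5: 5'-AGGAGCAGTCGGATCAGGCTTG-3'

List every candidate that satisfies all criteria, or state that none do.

Primer 1 (25 nt, A=7 T=8 G=8 C=2): longest run = 4 ✓; Tm = 2·15 + 4·10 = 70°C ✓; length 25 ✓ — passes.
Primer 2 (22 nt, A=4 T=10 G=3 C=5): longest run = 2 ✓; Tm = 2·14 + 4·8 = 60°C, outside 70–81°C ✗; length 22 ✓ — fails.
Primer 3 (27 nt, A=4 T=5 G=10 C=8): longest run = 3 ✓; Tm = 2·9 + 4·18 = 90°C, outside 70–81°C ✗; length 27, outside 20–25 ✗ — fails.
Primer 4 (26 nt, A=6 T=2 G=10 C=8): longest run = 3 ✓; Tm = 2·8 + 4·18 = 88°C, outside 70–81°C ✗; length 26, outside 20–25 ✗ — fails.
Primer 5 (22 nt, A=5 T=4 G=9 C=4): longest run = 2 ✓; Tm = 2·9 + 4·13 = 70°C ✓; length 22 ✓ — passes.

Primer 1 and Primer 5.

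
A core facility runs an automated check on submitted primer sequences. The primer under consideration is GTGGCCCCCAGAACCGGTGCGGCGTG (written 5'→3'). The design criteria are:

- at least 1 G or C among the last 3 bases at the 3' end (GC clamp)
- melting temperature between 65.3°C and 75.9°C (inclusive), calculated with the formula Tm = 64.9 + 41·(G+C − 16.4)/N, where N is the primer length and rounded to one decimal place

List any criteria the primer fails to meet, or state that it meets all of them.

Base counts: A=3, T=3, G=11, C=9 (length 26).
GC clamp: 3' end GTG has 2 G/C ✓
Tm: Tm = 64.9 + 41·(20 − 16.4)/26 = 70.6°C ✓

Meets all criteria.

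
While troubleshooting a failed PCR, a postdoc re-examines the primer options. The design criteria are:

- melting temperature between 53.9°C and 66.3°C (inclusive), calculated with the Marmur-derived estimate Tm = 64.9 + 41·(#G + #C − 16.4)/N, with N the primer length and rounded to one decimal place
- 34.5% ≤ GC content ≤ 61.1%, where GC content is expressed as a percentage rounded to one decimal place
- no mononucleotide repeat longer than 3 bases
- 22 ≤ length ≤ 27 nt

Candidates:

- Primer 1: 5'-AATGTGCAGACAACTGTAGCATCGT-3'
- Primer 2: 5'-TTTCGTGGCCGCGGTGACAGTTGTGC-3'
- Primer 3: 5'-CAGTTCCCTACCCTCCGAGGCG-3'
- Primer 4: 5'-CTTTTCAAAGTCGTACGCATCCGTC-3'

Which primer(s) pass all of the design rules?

Primer 1 (25 nt, A=8 T=6 G=6 C=5): Tm = 64.9 + 41·(11 − 16.4)/25 = 56.0°C ✓; GC 11/25 = 44.0% ✓; longest run = 2 ✓; length 25 ✓ — passes.
Primer 2 (26 nt, A=2 T=8 G=10 C=6): Tm = 64.9 + 41·(16 − 16.4)/26 = 64.3°C ✓; GC 16/26 = 61.5%, outside 34.5–61.1% ✗; longest run = 3 ✓; length 26 ✓ — fails.
Primer 3 (22 nt, A=3 T=4 G=5 C=10): Tm = 64.9 + 41·(15 − 16.4)/22 = 62.3°C ✓; GC 15/22 = 68.2%, outside 34.5–61.1% ✗; longest run = 3 ✓; length 22 ✓ — fails.
Primer 4 (25 nt, A=5 T=8 G=4 C=8): Tm = 64.9 + 41·(12 − 16.4)/25 = 57.7°C ✓; GC 12/25 = 48.0% ✓; longest run = 4, exceeds 3 ✗; length 25 ✓ — fails.

Primer 1 only.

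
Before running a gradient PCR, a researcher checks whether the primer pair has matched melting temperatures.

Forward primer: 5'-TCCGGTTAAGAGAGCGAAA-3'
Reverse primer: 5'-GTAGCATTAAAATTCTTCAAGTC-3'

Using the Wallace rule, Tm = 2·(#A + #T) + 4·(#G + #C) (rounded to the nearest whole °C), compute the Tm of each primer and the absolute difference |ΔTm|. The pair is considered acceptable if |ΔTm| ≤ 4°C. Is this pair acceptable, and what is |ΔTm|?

|ΔTm| = 4°C; the pair is acceptable.

Forward: A=7 T=3 G=6 C=3 → Tm = 2·10 + 4·9 = 56°C.
Reverse: A=8 T=8 G=3 C=4 → Tm = 2·16 + 4·7 = 60°C.
|ΔTm| = |56 − 60| = 4°C, ≤ 4°C.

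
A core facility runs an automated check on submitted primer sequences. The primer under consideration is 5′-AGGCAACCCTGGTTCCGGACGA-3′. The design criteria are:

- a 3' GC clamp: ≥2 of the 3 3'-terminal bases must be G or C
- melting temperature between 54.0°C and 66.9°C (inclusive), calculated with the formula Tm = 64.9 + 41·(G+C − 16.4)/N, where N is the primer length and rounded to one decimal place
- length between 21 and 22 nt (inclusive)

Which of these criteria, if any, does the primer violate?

Meets all criteria.

Base counts: A=5, T=3, G=7, C=7 (length 22).
GC clamp: 3' end CGA has 2 G/C ✓
Tm: Tm = 64.9 + 41·(14 − 16.4)/22 = 60.4°C ✓
length: length 22 ✓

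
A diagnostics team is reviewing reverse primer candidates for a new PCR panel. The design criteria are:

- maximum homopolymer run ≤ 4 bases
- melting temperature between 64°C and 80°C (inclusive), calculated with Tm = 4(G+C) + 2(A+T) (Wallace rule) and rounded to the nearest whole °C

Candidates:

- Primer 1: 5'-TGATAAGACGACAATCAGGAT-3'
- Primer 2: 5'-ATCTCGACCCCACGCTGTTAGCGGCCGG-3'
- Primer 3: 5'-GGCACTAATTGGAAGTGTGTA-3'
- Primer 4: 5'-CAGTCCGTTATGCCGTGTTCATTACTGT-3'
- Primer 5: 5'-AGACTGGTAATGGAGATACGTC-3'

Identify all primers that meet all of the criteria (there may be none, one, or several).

Primer 1 (21 nt, A=9 T=4 G=5 C=3): longest run = 2 ✓; Tm = 2·13 + 4·8 = 58°C, outside 64–80°C ✗ — fails.
Primer 2 (28 nt, A=4 T=5 G=8 C=11): longest run = 4 ✓; Tm = 2·9 + 4·19 = 94°C, outside 64–80°C ✗ — fails.
Primer 3 (21 nt, A=6 T=6 G=7 C=2): longest run = 2 ✓; Tm = 2·12 + 4·9 = 60°C, outside 64–80°C ✗ — fails.
Primer 4 (28 nt, A=4 T=11 G=6 C=7): longest run = 2 ✓; Tm = 2·15 + 4·13 = 82°C, outside 64–80°C ✗ — fails.
Primer 5 (22 nt, A=7 T=5 G=7 C=3): longest run = 2 ✓; Tm = 2·12 + 4·10 = 64°C ✓ — passes.

Primer 5 only.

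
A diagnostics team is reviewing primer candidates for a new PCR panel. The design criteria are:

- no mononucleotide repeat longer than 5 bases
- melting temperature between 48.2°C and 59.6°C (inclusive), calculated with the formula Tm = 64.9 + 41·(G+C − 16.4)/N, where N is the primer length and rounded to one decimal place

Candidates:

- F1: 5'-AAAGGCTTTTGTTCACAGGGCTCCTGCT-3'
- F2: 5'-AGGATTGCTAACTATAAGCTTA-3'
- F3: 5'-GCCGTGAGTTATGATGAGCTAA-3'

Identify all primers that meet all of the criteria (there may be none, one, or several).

F1 (28 nt, A=5 T=9 G=7 C=7): longest run = 4 ✓; Tm = 64.9 + 41·(14 − 16.4)/28 = 61.4°C, outside 48.2–59.6°C ✗ — fails.
F2 (22 nt, A=8 T=7 G=4 C=3): longest run = 2 ✓; Tm = 64.9 + 41·(7 − 16.4)/22 = 47.4°C, outside 48.2–59.6°C ✗ — fails.
F3 (22 nt, A=6 T=6 G=7 C=3): longest run = 2 ✓; Tm = 64.9 + 41·(10 − 16.4)/22 = 53.0°C ✓ — passes.

F3 only.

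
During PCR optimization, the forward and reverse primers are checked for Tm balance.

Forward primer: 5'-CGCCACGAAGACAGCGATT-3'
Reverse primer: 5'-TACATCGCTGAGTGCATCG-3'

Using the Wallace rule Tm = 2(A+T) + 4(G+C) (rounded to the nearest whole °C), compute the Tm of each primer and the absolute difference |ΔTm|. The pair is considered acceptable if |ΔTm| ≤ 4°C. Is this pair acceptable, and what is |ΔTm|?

|ΔTm| = 2°C; the pair is acceptable.

Forward: A=6 T=2 G=5 C=6 → Tm = 2·8 + 4·11 = 60°C.
Reverse: A=4 T=5 G=5 C=5 → Tm = 2·9 + 4·10 = 58°C.
|ΔTm| = |60 − 58| = 2°C, ≤ 4°C.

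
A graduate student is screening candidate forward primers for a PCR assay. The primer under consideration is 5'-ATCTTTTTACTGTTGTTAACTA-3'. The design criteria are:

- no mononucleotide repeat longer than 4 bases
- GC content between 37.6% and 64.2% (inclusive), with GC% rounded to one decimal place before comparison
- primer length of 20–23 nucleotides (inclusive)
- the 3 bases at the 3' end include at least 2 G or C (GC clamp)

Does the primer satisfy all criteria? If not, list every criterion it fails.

Base counts: A=5, T=12, G=2, C=3 (length 22).
homopolymer run: longest run = 5, exceeds 4 ✗
GC content: GC 5/22 = 22.7%, outside 37.6–64.2% ✗
length: length 22 ✓
GC clamp: 3' end CTA has 1 G/C, need ≥2 ✗

Fails: homopolymer run, GC content, GC clamp.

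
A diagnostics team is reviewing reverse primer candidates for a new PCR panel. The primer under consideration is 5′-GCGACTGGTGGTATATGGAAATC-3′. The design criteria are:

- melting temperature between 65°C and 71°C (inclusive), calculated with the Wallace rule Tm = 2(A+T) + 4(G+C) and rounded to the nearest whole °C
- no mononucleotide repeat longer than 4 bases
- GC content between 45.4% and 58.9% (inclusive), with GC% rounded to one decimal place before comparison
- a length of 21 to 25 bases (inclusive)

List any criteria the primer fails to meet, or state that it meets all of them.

Meets all criteria.

Base counts: A=6, T=6, G=8, C=3 (length 23).
Tm: Tm = 2·12 + 4·11 = 68°C ✓
homopolymer run: longest run = 3 ✓
GC content: GC 11/23 = 47.8% ✓
length: length 23 ✓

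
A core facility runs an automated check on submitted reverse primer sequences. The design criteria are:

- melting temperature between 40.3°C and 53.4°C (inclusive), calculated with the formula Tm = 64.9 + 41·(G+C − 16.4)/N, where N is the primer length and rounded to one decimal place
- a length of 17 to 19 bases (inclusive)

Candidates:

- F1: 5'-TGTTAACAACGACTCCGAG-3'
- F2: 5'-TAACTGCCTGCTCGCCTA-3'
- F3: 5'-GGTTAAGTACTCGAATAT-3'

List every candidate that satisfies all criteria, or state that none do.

F1 (19 nt, A=6 T=4 G=4 C=5): Tm = 64.9 + 41·(9 − 16.4)/19 = 48.9°C ✓; length 19 ✓ — passes.
F2 (18 nt, A=3 T=5 G=3 C=7): Tm = 64.9 + 41·(10 − 16.4)/18 = 50.3°C ✓; length 18 ✓ — passes.
F3 (18 nt, A=6 T=6 G=4 C=2): Tm = 64.9 + 41·(6 − 16.4)/18 = 41.2°C ✓; length 18 ✓ — passes.

F1, F2 and F3.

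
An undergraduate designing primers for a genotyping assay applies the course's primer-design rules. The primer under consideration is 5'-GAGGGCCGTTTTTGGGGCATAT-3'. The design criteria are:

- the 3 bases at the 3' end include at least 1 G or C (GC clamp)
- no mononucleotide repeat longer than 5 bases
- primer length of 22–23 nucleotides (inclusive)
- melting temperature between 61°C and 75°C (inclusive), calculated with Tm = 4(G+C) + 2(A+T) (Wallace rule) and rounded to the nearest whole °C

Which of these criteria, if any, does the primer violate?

Fails: GC clamp.

Base counts: A=3, T=7, G=9, C=3 (length 22).
GC clamp: 3' end TAT has 0 G/C, need ≥1 ✗
homopolymer run: longest run = 5 ✓
length: length 22 ✓
Tm: Tm = 2·10 + 4·12 = 68°C ✓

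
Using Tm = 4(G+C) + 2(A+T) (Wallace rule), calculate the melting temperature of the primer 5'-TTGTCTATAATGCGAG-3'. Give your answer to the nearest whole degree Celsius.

Base counts: A=4, T=6, G=4, C=2 (length 16).
Tm = 2·(4+6) + 4·(4+2) = 2·10 + 4·6 = 20 + 24 = 44°C.

44°C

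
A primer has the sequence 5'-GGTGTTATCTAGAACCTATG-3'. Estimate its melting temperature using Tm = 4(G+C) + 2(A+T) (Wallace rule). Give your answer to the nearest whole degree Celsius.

56°C

Base counts: A=5, T=7, G=5, C=3 (length 20).
Tm = 2·(5+7) + 4·(5+3) = 2·12 + 4·8 = 24 + 32 = 56°C.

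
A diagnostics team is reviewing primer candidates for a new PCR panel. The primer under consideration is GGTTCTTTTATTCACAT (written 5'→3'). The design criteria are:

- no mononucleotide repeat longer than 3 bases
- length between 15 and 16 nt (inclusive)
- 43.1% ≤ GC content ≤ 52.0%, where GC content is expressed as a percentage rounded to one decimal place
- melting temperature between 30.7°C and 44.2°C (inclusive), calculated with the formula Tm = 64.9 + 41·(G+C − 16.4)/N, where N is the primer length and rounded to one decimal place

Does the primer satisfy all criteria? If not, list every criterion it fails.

Base counts: A=3, T=9, G=2, C=3 (length 17).
homopolymer run: longest run = 4, exceeds 3 ✗
length: length 17, outside 15–16 ✗
GC content: GC 5/17 = 29.4%, outside 43.1–52.0% ✗
Tm: Tm = 64.9 + 41·(5 − 16.4)/17 = 37.4°C ✓

Fails: homopolymer run, length, GC content.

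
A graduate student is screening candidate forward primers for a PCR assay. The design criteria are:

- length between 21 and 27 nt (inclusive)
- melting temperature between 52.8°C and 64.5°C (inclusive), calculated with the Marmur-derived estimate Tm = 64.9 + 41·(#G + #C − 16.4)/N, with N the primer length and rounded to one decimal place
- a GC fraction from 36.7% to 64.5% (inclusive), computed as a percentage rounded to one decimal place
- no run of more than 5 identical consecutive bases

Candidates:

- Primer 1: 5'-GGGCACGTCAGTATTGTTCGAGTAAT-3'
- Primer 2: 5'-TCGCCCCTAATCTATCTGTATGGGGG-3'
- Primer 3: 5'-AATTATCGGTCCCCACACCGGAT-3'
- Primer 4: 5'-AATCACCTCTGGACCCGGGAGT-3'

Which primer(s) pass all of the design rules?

Primer 1 (26 nt, A=6 T=8 G=8 C=4): length 26 ✓; Tm = 64.9 + 41·(12 − 16.4)/26 = 58.0°C ✓; GC 12/26 = 46.2% ✓; longest run = 3 ✓ — passes.
Primer 2 (26 nt, A=4 T=8 G=7 C=7): length 26 ✓; Tm = 64.9 + 41·(14 − 16.4)/26 = 61.1°C ✓; GC 14/26 = 53.8% ✓; longest run = 5 ✓ — passes.
Primer 3 (23 nt, A=6 T=5 G=4 C=8): length 23 ✓; Tm = 64.9 + 41·(12 − 16.4)/23 = 57.1°C ✓; GC 12/23 = 52.2% ✓; longest run = 4 ✓ — passes.
Primer 4 (22 nt, A=5 T=4 G=6 C=7): length 22 ✓; Tm = 64.9 + 41·(13 − 16.4)/22 = 58.6°C ✓; GC 13/22 = 59.1% ✓; longest run = 3 ✓ — passes.

Primer 1, Primer 2, Primer 3 and Primer 4.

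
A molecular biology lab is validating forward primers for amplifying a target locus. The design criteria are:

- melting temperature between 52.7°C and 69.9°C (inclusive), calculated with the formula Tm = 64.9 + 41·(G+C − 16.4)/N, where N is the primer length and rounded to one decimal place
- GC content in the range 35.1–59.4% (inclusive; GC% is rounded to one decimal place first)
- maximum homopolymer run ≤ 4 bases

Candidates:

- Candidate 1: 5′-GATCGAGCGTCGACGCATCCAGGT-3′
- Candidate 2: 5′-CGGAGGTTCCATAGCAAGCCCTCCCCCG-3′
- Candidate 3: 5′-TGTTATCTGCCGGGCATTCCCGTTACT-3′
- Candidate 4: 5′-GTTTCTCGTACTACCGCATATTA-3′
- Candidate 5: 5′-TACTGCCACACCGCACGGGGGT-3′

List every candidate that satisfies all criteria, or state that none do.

Candidate 3 only.

Candidate 1 (24 nt, A=5 T=4 G=8 C=7): Tm = 64.9 + 41·(15 − 16.4)/24 = 62.5°C ✓; GC 15/24 = 62.5%, outside 35.1–59.4% ✗; longest run = 2 ✓ — fails.
Candidate 2 (28 nt, A=5 T=4 G=7 C=12): Tm = 64.9 + 41·(19 − 16.4)/28 = 68.7°C ✓; GC 19/28 = 67.9%, outside 35.1–59.4% ✗; longest run = 5, exceeds 4 ✗ — fails.
Candidate 3 (27 nt, A=3 T=10 G=6 C=8): Tm = 64.9 + 41·(14 − 16.4)/27 = 61.3°C ✓; GC 14/27 = 51.9% ✓; longest run = 3 ✓ — passes.
Candidate 4 (23 nt, A=5 T=9 G=3 C=6): Tm = 64.9 + 41·(9 − 16.4)/23 = 51.7°C, outside 52.7–69.9°C ✗; GC 9/23 = 39.1% ✓; longest run = 3 ✓ — fails.
Candidate 5 (22 nt, A=4 T=3 G=7 C=8): Tm = 64.9 + 41·(15 − 16.4)/22 = 62.3°C ✓; GC 15/22 = 68.2%, outside 35.1–59.4% ✗; longest run = 5, exceeds 4 ✗ — fails.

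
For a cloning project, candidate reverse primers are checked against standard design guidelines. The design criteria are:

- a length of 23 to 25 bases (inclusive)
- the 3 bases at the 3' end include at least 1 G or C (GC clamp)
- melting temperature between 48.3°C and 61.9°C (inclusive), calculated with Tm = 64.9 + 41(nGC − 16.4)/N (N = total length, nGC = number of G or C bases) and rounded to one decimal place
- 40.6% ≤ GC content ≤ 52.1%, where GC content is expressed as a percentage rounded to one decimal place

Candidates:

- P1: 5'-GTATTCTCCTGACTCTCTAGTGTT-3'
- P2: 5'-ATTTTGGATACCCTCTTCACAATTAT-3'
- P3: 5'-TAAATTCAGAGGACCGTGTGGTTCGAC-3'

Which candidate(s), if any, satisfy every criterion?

P1 (24 nt, A=3 T=11 G=4 C=6): length 24 ✓; 3' end GTT has 1 G/C ✓; Tm = 64.9 + 41·(10 − 16.4)/24 = 54.0°C ✓; GC 10/24 = 41.7% ✓ — passes.
P2 (26 nt, A=7 T=11 G=2 C=6): length 26, outside 23–25 ✗; 3' end TAT has 0 G/C, need ≥1 ✗; Tm = 64.9 + 41·(8 − 16.4)/26 = 51.7°C ✓; GC 8/26 = 30.8%, outside 40.6–52.1% ✗ — fails.
P3 (27 nt, A=7 T=7 G=8 C=5): length 27, outside 23–25 ✗; 3' end GAC has 2 G/C ✓; Tm = 64.9 + 41·(13 − 16.4)/27 = 59.7°C ✓; GC 13/27 = 48.1% ✓ — fails.

P1 only.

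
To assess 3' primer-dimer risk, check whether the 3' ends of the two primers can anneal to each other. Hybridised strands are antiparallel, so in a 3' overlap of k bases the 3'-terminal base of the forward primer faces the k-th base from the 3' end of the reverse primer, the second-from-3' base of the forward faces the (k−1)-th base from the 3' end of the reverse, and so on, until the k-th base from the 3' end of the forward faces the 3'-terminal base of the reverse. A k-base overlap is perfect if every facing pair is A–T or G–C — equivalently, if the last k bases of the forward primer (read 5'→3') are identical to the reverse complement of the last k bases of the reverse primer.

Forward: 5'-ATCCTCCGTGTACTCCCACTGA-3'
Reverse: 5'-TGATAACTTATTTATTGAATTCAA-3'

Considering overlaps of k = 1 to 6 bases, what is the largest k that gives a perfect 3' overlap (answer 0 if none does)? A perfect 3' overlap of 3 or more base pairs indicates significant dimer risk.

Longest perfect overlap: 0 complementary base pairs; below the dimer-risk threshold (threshold 3).

Last 6 bases (5'→3') — forward …CACTGA, reverse …ATTCAA.
Reverse complement of the reverse primer's last 6 bases: TTGAAT; its first k bases are the reverse complement of the reverse primer's last k bases, so a perfect k-base overlap needs the forward primer's last k bases to equal them.
Comparing (forward last k vs required): k=1: A vs T ✗; k=2: GA vs TT ✗; k=3: TGA vs TTG ✗; k=4: CTGA vs TTGA ✗; k=5: ACTGA vs TTGAA ✗; k=6: CACTGA vs TTGAAT ✗.
No overlap length from 1 to 6 is perfect, so the longest perfect 3' overlap is 0.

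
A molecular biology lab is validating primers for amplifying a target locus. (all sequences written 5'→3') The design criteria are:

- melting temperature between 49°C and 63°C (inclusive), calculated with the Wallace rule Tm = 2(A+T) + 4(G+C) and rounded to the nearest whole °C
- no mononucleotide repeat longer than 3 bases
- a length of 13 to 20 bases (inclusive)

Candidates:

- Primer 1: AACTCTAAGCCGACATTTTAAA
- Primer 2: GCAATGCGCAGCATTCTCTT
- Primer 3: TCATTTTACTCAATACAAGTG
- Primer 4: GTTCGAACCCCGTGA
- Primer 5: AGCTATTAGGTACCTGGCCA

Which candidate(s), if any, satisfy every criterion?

Primer 2 and Primer 5.

Primer 1 (22 nt, A=9 T=6 G=2 C=5): Tm = 2·15 + 4·7 = 58°C ✓; longest run = 4, exceeds 3 ✗; length 22, outside 13–20 ✗ — fails.
Primer 2 (20 nt, A=4 T=6 G=4 C=6): Tm = 2·10 + 4·10 = 60°C ✓; longest run = 2 ✓; length 20 ✓ — passes.
Primer 3 (21 nt, A=7 T=8 G=2 C=4): Tm = 2·15 + 4·6 = 54°C ✓; longest run = 4, exceeds 3 ✗; length 21, outside 13–20 ✗ — fails.
Primer 4 (15 nt, A=3 T=3 G=4 C=5): Tm = 2·6 + 4·9 = 48°C, outside 49–63°C ✗; longest run = 4, exceeds 3 ✗; length 15 ✓ — fails.
Primer 5 (20 nt, A=5 T=5 G=5 C=5): Tm = 2·10 + 4·10 = 60°C ✓; longest run = 2 ✓; length 20 ✓ — passes.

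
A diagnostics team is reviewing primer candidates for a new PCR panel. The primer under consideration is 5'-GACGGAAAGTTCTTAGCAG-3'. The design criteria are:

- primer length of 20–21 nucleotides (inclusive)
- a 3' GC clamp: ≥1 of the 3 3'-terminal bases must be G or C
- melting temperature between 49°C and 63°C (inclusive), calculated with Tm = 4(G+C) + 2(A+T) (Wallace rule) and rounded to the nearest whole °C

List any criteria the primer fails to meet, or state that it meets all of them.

Fails: length.

Base counts: A=6, T=4, G=6, C=3 (length 19).
length: length 19, outside 20–21 ✗
GC clamp: 3' end CAG has 2 G/C ✓
Tm: Tm = 2·10 + 4·9 = 56°C ✓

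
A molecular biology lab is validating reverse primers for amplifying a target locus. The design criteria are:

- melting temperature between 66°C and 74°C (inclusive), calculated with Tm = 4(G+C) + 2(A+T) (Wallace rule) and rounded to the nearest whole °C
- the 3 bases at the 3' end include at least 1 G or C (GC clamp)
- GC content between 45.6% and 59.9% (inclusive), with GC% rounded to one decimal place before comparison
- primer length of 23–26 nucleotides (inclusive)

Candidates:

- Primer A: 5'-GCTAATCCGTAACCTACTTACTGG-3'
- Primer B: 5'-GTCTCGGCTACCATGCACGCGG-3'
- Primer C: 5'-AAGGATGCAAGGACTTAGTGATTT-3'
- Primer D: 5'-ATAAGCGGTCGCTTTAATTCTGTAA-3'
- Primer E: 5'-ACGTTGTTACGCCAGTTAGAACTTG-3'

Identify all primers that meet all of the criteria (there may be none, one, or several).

Primer A only.

Primer A (24 nt, A=6 T=7 G=4 C=7): Tm = 2·13 + 4·11 = 70°C ✓; 3' end TGG has 2 G/C ✓; GC 11/24 = 45.8% ✓; length 24 ✓ — passes.
Primer B (22 nt, A=3 T=4 G=7 C=8): Tm = 2·7 + 4·15 = 74°C ✓; 3' end CGG has 3 G/C ✓; GC 15/22 = 68.2%, outside 45.6–59.9% ✗; length 22, outside 23–26 ✗ — fails.
Primer C (24 nt, A=8 T=7 G=7 C=2): Tm = 2·15 + 4·9 = 66°C ✓; 3' end TTT has 0 G/C, need ≥1 ✗; GC 9/24 = 37.5%, outside 45.6–59.9% ✗; length 24 ✓ — fails.
Primer D (25 nt, A=7 T=9 G=5 C=4): Tm = 2·16 + 4·9 = 68°C ✓; 3' end TAA has 0 G/C, need ≥1 ✗; GC 9/25 = 36.0%, outside 45.6–59.9% ✗; length 25 ✓ — fails.
Primer E (25 nt, A=6 T=8 G=6 C=5): Tm = 2·14 + 4·11 = 72°C ✓; 3' end TTG has 1 G/C ✓; GC 11/25 = 44.0%, outside 45.6–59.9% ✗; length 25 ✓ — fails.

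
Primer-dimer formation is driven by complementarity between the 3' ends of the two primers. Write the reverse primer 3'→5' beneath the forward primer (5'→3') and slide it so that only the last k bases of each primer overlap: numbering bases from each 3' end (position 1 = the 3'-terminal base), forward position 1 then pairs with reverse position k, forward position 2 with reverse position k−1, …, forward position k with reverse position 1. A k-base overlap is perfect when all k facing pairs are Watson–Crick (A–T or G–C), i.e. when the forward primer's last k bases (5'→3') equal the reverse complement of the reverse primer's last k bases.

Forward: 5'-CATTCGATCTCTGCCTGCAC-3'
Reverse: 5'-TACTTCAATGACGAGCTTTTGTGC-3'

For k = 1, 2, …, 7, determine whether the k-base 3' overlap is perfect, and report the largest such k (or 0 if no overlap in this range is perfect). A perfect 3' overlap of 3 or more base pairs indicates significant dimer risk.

Last 7 bases (5'→3') — forward …CCTGCAC, reverse …TTTGTGC.
Reverse complement of the reverse primer's last 7 bases: GCACAAA; its first k bases are the reverse complement of the reverse primer's last k bases, so a perfect k-base overlap needs the forward primer's last k bases to equal them.
Comparing (forward last k vs required): k=1: C vs G ✗; k=2: AC vs GC ✗; k=3: CAC vs GCA ✗; k=4: GCAC vs GCAC ✓; k=5: TGCAC vs GCACA ✗; k=6: CTGCAC vs GCACAA ✗; k=7: CCTGCAC vs GCACAAA ✗.
Only k = 4 is perfect, so the longest perfect 3' overlap is 4.

Longest perfect overlap: 4 complementary base pairs; significant dimer risk (threshold 3).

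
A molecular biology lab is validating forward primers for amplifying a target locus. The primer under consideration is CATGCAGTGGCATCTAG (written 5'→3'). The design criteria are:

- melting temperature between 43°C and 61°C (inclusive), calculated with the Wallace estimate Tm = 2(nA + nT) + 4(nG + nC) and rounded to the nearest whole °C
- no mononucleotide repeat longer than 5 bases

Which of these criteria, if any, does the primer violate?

Base counts: A=4, T=4, G=5, C=4 (length 17).
Tm: Tm = 2·8 + 4·9 = 52°C ✓
homopolymer run: longest run = 2 ✓

Meets all criteria.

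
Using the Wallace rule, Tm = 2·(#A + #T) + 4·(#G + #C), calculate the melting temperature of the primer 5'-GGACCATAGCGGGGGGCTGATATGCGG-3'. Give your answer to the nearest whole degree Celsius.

Base counts: A=5, T=4, G=13, C=5 (length 27).
Tm = 2·(5+4) + 4·(13+5) = 2·9 + 4·18 = 18 + 72 = 90°C.

90°C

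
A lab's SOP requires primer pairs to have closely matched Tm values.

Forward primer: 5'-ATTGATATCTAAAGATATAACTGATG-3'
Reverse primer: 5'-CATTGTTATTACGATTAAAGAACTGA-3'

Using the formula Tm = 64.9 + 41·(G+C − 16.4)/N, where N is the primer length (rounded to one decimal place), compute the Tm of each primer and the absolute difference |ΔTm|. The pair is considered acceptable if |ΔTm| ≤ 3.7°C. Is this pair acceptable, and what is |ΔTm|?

|ΔTm| = 1.6°C; the pair is acceptable.

Forward: G+C = 6, N = 26 → Tm = 64.9 + 41·(6 − 16.4)/26 = 48.5°C.
Reverse: G+C = 7, N = 26 → Tm = 64.9 + 41·(7 − 16.4)/26 = 50.1°C.
|ΔTm| = |48.5 − 50.1| = 1.6°C, ≤ 3.7°C.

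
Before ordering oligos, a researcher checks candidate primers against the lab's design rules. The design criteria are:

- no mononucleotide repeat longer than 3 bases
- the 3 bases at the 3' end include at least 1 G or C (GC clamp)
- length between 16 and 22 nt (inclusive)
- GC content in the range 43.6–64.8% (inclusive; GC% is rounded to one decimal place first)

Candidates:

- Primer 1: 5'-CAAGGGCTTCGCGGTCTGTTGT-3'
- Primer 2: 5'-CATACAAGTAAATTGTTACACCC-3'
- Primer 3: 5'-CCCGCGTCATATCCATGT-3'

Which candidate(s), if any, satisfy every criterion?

Primer 1 (22 nt, A=2 T=7 G=8 C=5): longest run = 3 ✓; 3' end TGT has 1 G/C ✓; length 22 ✓; GC 13/22 = 59.1% ✓ — passes.
Primer 2 (23 nt, A=9 T=6 G=2 C=6): longest run = 3 ✓; 3' end CCC has 3 G/C ✓; length 23, outside 16–22 ✗; GC 8/23 = 34.8%, outside 43.6–64.8% ✗ — fails.
Primer 3 (18 nt, A=3 T=5 G=3 C=7): longest run = 3 ✓; 3' end TGT has 1 G/C ✓; length 18 ✓; GC 10/18 = 55.6% ✓ — passes.

Primer 1 and Primer 3.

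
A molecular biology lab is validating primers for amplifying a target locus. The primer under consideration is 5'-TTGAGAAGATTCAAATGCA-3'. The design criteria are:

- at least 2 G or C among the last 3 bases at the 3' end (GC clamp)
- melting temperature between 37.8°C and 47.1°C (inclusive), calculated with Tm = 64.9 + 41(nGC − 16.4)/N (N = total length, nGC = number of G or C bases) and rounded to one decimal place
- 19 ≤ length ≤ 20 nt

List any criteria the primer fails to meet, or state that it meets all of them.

Base counts: A=8, T=5, G=4, C=2 (length 19).
GC clamp: 3' end GCA has 2 G/C ✓
Tm: Tm = 64.9 + 41·(6 − 16.4)/19 = 42.5°C ✓
length: length 19 ✓

Meets all criteria.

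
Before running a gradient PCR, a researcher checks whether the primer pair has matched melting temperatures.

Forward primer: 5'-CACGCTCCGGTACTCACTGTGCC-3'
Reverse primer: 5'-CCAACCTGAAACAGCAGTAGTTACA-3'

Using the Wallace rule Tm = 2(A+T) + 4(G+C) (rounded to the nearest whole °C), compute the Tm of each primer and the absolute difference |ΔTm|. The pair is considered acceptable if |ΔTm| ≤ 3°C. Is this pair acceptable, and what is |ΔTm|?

Forward: A=3 T=5 G=5 C=10 → Tm = 2·8 + 4·15 = 76°C.
Reverse: A=10 T=4 G=4 C=7 → Tm = 2·14 + 4·11 = 72°C.
|ΔTm| = |76 − 72| = 4°C, > 3°C.

|ΔTm| = 4°C; the pair is not acceptable.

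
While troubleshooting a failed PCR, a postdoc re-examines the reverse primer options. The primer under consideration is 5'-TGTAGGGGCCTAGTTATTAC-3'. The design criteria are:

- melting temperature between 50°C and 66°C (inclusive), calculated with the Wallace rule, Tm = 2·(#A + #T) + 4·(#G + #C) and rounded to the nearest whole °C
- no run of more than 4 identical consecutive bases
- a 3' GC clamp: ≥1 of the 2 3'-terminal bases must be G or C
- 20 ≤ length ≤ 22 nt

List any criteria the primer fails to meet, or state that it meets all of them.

Meets all criteria.

Base counts: A=4, T=7, G=6, C=3 (length 20).
Tm: Tm = 2·11 + 4·9 = 58°C ✓
homopolymer run: longest run = 4 ✓
GC clamp: 3' end AC has 1 G/C ✓
length: length 20 ✓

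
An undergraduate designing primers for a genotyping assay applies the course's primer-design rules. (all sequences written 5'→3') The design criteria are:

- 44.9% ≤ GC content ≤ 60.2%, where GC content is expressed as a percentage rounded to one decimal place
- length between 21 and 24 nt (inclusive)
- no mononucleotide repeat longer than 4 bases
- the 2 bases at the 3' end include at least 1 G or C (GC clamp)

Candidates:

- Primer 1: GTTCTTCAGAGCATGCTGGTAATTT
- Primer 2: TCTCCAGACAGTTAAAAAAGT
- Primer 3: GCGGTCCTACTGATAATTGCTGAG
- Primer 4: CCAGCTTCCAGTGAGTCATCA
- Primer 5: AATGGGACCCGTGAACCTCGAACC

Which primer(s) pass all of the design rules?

Primer 1 (25 nt, A=5 T=10 G=6 C=4): GC 10/25 = 40.0%, outside 44.9–60.2% ✗; length 25, outside 21–24 ✗; longest run = 3 ✓; 3' end TT has 0 G/C, need ≥1 ✗ — fails.
Primer 2 (21 nt, A=9 T=5 G=3 C=4): GC 7/21 = 33.3%, outside 44.9–60.2% ✗; length 21 ✓; longest run = 6, exceeds 4 ✗; 3' end GT has 1 G/C ✓ — fails.
Primer 3 (24 nt, A=5 T=7 G=7 C=5): GC 12/24 = 50.0% ✓; length 24 ✓; longest run = 2 ✓; 3' end AG has 1 G/C ✓ — passes.
Primer 4 (21 nt, A=5 T=5 G=4 C=7): GC 11/21 = 52.4% ✓; length 21 ✓; longest run = 2 ✓; 3' end CA has 1 G/C ✓ — passes.
Primer 5 (24 nt, A=7 T=3 G=6 C=8): GC 14/24 = 58.3% ✓; length 24 ✓; longest run = 3 ✓; 3' end CC has 2 G/C ✓ — passes.

Primer 3, Primer 4 and Primer 5.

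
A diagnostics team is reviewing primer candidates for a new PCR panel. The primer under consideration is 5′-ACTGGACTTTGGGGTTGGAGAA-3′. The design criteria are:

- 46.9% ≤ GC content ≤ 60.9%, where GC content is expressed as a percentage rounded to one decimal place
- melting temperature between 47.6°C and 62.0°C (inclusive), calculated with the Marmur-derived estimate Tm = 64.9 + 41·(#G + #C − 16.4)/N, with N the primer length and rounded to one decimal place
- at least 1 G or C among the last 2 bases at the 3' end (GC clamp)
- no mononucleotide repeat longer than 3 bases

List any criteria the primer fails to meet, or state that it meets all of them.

Base counts: A=5, T=6, G=9, C=2 (length 22).
GC content: GC 11/22 = 50.0% ✓
Tm: Tm = 64.9 + 41·(11 − 16.4)/22 = 54.8°C ✓
GC clamp: 3' end AA has 0 G/C, need ≥1 ✗
homopolymer run: longest run = 4, exceeds 3 ✗

Fails: GC clamp, homopolymer run.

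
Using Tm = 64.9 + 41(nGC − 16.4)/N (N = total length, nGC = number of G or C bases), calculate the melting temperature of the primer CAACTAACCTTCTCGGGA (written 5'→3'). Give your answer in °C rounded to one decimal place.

Base counts: A=5, T=4, G=3, C=6; G+C = 9, N = 18.
Tm = 64.9 + 41·(9 − 16.4)/18 = 64.9 + -303.40/18 = 48.0°C.

48.0°C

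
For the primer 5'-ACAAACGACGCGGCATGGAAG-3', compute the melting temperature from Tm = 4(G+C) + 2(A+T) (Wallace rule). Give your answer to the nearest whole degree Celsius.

Base counts: A=8, T=1, G=7, C=5 (length 21).
Tm = 2·(8+1) + 4·(7+5) = 2·9 + 4·12 = 18 + 48 = 66°C.

66°C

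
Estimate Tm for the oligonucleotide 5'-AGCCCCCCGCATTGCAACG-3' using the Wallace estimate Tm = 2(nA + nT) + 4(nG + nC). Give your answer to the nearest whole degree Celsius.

64°C

Base counts: A=4, T=2, G=4, C=9 (length 19).
Tm = 2·(4+2) + 4·(4+9) = 2·6 + 4·13 = 12 + 52 = 64°C.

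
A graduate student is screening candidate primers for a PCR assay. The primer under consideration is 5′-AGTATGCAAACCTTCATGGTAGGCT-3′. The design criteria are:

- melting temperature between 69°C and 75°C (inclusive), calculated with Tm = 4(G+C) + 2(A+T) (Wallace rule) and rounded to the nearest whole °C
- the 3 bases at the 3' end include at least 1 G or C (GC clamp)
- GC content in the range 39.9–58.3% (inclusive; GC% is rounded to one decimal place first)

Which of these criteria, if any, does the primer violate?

Meets all criteria.

Base counts: A=7, T=7, G=6, C=5 (length 25).
Tm: Tm = 2·14 + 4·11 = 72°C ✓
GC clamp: 3' end GCT has 2 G/C ✓
GC content: GC 11/25 = 44.0% ✓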